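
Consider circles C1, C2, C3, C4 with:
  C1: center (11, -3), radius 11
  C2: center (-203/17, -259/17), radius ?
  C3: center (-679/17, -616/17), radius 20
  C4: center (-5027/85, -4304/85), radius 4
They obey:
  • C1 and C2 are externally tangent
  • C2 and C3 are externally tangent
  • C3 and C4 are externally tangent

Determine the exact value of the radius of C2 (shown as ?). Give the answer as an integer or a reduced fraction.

1. [ext C1·C2]  r_C2² + 22r_C2 − 555 = 0  ⇒  r_C2 = 15 (r>0 drops 1)
2. [ext C2·C3]  r_C2² + 40r_C2 − 825 = 0  ⇒  r_C2 = 15 (r>0 drops 1)

15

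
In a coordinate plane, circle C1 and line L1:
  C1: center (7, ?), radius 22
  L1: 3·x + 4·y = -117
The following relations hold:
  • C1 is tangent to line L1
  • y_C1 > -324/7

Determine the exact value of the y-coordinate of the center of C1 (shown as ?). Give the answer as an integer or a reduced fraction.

1. [C1‖L1]  y_C1² + 69y_C1 + 434 = 0  ⇒  y_C1 = -62 or -7
2. given y_C1 > -324/7: keep -7

-7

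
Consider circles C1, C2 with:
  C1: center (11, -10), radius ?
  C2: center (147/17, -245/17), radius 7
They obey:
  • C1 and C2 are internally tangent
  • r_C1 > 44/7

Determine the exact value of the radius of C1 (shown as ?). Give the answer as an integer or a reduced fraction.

1. [int C1,C2]  r_C1² − 14r_C1 + 24 = 0  ⇒  r_C1 = 2 or 12
2. given r_C1 > 44/7: keep 12

12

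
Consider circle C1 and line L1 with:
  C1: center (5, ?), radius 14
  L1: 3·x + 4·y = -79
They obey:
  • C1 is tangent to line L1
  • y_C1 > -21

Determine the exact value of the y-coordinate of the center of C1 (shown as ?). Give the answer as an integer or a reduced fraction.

-6

1. [C1‖L1]  y_C1² + 47y_C1 + 246 = 0  ⇒  y_C1 = -41 or -6
2. given y_C1 > -21: keep -6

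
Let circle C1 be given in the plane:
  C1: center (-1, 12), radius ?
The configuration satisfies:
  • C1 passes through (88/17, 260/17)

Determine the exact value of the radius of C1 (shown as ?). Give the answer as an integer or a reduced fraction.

1. [C1∋P]  r_C1² − 49 = 0  ⇒  r_C1 = 7 (r>0 drops 1)

7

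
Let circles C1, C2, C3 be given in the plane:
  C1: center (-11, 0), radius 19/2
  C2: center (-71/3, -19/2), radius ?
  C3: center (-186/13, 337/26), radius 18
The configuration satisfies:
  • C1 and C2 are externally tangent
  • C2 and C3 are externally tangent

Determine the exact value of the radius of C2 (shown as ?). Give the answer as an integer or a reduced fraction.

1. [ext C1·C2]  r_C2² + 19r_C2 − 1444/9 = 0  ⇒  r_C2 = 19/3 (r>0 drops 1)
2. [ext C2·C3]  r_C2² + 36r_C2 − 2413/9 = 0  ⇒  r_C2 = 19/3 (r>0 drops 1)

19/3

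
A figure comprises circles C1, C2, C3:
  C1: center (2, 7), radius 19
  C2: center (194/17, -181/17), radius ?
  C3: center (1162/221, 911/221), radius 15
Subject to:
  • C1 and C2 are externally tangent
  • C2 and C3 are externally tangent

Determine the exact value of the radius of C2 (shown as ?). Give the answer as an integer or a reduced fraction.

1. [ext C1·C2]  r_C2² + 38r_C2 − 39 = 0  ⇒  r_C2 = 1 (r>0 drops 1)
2. [ext C2·C3]  r_C2² + 30r_C2 − 31 = 0  ⇒  r_C2 = 1 (r>0 drops 1)

1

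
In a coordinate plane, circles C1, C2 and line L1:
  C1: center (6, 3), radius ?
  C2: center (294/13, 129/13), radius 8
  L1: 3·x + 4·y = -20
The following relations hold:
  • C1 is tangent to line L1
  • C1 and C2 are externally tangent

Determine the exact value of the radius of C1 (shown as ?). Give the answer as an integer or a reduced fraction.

1. [C1‖L1]  r_C1² − 100 = 0  ⇒  r_C1 = 10 (r>0 drops 1)
2. [ext C1·C2]  r_C1² + 16r_C1 − 260 = 0  ⇒  r_C1 = 10 (r>0 drops 1)

10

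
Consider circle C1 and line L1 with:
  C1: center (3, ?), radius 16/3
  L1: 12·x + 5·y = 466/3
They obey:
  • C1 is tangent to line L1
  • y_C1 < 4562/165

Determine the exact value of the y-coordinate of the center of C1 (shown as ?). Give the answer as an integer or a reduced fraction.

10

1. [C1‖L1]  y_C1² − (716/15)y_C1 + 1132/3 = 0  ⇒  y_C1 = 10 or 566/15
2. given y_C1 < 4562/165: keep 10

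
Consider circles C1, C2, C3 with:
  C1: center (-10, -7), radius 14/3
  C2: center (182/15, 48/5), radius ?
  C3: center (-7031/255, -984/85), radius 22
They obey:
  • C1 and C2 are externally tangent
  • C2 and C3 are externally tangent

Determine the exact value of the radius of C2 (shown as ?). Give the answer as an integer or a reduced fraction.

1. [ext C1·C2]  r_C2² + (28/3)r_C2 − 2231/3 = 0  ⇒  r_C2 = 23 (r>0 drops 1)
2. [ext C2·C3]  r_C2² + 44r_C2 − 1541 = 0  ⇒  r_C2 = 23 (r>0 drops 1)

23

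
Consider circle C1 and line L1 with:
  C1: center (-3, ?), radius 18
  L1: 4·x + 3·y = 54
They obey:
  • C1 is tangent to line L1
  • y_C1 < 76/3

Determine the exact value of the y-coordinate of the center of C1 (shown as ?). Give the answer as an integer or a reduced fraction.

1. [C1‖L1]  y_C1² − 44y_C1 − 416 = 0  ⇒  y_C1 = -8 or 52
2. given y_C1 < 76/3: keep -8

-8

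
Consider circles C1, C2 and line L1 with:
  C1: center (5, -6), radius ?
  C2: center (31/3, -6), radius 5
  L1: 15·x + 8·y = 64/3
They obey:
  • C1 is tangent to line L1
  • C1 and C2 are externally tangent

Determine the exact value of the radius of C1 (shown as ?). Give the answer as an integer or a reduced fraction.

1. [C1‖L1]  r_C1² − 1/9 = 0  ⇒  r_C1 = 1/3 (r>0 drops 1)
2. [ext C1·C2]  r_C1² + 10r_C1 − 31/9 = 0  ⇒  r_C1 = 1/3 (r>0 drops 1)

1/3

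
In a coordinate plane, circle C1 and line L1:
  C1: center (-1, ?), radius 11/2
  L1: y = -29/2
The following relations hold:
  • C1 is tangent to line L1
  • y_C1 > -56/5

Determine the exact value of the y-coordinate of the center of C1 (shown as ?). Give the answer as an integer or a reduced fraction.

-9

1. [C1‖L1]  y_C1² + 29y_C1 + 180 = 0  ⇒  y_C1 = -20 or -9
2. given y_C1 > -56/5: keep -9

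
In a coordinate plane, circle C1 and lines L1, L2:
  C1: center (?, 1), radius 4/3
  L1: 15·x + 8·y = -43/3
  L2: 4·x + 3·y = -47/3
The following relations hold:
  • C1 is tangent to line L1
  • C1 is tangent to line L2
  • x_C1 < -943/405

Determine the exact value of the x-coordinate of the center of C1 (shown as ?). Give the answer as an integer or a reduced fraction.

-3

1. [C1‖L1]  x_C1² + (134/45)x_C1 − 1/15 = 0  ⇒  x_C1 = -3 or 1/45
2. [C1‖L2]  x_C1² + (28/3)x_C1 + 19 = 0  ⇒  x_C1 = -19/3 or -3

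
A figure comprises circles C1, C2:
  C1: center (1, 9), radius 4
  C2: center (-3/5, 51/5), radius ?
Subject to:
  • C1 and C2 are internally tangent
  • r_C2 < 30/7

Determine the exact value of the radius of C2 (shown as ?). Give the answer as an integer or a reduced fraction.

2

1. [int C1,C2]  r_C2² − 8r_C2 + 12 = 0  ⇒  r_C2 = 2 or 6
2. given r_C2 < 30/7: keep 2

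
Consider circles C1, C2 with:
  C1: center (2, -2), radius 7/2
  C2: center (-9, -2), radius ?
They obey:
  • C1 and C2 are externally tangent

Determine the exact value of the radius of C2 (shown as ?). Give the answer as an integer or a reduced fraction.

15/2

1. [ext C1·C2]  r_C2² + 7r_C2 − 435/4 = 0  ⇒  r_C2 = 15/2 (r>0 drops 1)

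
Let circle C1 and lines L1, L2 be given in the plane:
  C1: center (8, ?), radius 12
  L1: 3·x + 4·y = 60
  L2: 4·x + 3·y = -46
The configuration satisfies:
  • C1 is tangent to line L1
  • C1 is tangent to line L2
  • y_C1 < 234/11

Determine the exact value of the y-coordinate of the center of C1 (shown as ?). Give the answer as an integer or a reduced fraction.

-6

1. [C1‖L1]  y_C1² − 18y_C1 − 144 = 0  ⇒  y_C1 = -6 or 24
2. [C1‖L2]  y_C1² + 52y_C1 + 276 = 0  ⇒  y_C1 = -46 or -6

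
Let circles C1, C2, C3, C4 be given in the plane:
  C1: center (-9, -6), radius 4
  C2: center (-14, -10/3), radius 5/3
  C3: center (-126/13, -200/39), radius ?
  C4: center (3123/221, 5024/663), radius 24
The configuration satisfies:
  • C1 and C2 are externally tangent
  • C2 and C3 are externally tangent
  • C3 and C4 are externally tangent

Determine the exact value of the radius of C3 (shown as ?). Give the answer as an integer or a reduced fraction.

3

1. [ext C2·C3]  r_C3² + (10/3)r_C3 − 19 = 0  ⇒  r_C3 = 3 (r>0 drops 1)
2. [ext C3·C4]  r_C3² + 48r_C3 − 153 = 0  ⇒  r_C3 = 3 (r>0 drops 1)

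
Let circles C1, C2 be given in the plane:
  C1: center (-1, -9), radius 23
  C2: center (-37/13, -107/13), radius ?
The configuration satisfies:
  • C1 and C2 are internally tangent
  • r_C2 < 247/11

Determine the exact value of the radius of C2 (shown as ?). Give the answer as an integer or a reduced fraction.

21

1. [int C1,C2]  r_C2² − 46r_C2 + 525 = 0  ⇒  r_C2 = 21 or 25
2. given r_C2 < 247/11: keep 21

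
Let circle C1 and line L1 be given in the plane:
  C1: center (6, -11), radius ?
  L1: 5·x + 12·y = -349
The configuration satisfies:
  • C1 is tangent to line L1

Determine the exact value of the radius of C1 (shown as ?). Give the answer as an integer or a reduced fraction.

19

1. [C1‖L1]  r_C1² − 361 = 0  ⇒  r_C1 = 19 (r>0 drops 1)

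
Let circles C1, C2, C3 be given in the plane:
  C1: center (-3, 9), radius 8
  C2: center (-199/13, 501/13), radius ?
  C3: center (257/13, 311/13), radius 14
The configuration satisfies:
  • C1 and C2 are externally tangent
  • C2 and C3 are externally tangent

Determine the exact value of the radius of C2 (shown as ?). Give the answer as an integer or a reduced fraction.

1. [ext C1·C2]  r_C2² + 16r_C2 − 960 = 0  ⇒  r_C2 = 24 (r>0 drops 1)
2. [ext C2·C3]  r_C2² + 28r_C2 − 1248 = 0  ⇒  r_C2 = 24 (r>0 drops 1)

24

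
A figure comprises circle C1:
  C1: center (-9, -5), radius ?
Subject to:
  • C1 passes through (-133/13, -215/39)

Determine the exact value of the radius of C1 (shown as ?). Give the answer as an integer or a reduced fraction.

4/3

1. [C1∋P]  r_C1² − 16/9 = 0  ⇒  r_C1 = 4/3 (r>0 drops 1)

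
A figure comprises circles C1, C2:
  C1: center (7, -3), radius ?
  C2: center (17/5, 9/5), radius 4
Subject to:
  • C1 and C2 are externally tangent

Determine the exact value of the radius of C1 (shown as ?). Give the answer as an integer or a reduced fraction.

1. [ext C1·C2]  r_C1² + 8r_C1 − 20 = 0  ⇒  r_C1 = 2 (r>0 drops 1)

2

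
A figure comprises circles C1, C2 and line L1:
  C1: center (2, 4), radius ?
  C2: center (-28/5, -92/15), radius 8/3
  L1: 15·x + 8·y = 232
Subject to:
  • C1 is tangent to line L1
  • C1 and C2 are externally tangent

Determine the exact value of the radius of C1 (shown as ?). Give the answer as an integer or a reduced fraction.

1. [C1‖L1]  r_C1² − 100 = 0  ⇒  r_C1 = 10 (r>0 drops 1)
2. [ext C1·C2]  r_C1² + (16/3)r_C1 − 460/3 = 0  ⇒  r_C1 = 10 (r>0 drops 1)

10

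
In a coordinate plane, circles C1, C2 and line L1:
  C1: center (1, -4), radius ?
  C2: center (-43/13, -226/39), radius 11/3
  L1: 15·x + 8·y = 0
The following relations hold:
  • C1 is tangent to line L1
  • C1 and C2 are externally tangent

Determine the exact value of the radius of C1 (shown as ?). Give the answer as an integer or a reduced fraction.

1

1. [C1‖L1]  r_C1² − 1 = 0  ⇒  r_C1 = 1 (r>0 drops 1)
2. [ext C1·C2]  r_C1² + (22/3)r_C1 − 25/3 = 0  ⇒  r_C1 = 1 (r>0 drops 1)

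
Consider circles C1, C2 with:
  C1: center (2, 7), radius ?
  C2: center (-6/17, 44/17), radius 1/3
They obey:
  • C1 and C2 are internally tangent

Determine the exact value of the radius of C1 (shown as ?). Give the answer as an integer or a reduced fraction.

16/3

1. [int C1,C2]  r_C1² − (2/3)r_C1 − 224/9 = 0  ⇒  r_C1 = 16/3 (r>0 drops 1)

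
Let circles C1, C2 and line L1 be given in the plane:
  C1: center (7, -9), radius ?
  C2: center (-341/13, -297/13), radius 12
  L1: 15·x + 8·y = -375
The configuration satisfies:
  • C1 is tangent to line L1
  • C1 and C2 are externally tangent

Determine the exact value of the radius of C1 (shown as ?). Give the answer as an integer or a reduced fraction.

24

1. [C1‖L1]  r_C1² − 576 = 0  ⇒  r_C1 = 24 (r>0 drops 1)
2. [ext C1·C2]  r_C1² + 24r_C1 − 1152 = 0  ⇒  r_C1 = 24 (r>0 drops 1)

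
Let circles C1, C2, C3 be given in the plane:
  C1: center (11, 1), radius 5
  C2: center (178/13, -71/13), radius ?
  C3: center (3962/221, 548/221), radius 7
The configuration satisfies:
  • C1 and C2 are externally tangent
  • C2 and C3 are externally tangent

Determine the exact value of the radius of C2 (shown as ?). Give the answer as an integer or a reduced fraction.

1. [ext C1·C2]  r_C2² + 10r_C2 − 24 = 0  ⇒  r_C2 = 2 (r>0 drops 1)
2. [ext C2·C3]  r_C2² + 14r_C2 − 32 = 0  ⇒  r_C2 = 2 (r>0 drops 1)

2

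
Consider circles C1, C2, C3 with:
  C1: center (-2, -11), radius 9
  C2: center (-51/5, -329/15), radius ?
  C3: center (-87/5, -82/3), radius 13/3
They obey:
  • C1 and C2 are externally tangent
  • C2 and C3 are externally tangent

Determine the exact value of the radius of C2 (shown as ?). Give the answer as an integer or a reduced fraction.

14/3

1. [ext C1·C2]  r_C2² + 18r_C2 − 952/9 = 0  ⇒  r_C2 = 14/3 (r>0 drops 1)
2. [ext C2·C3]  r_C2² + (26/3)r_C2 − 560/9 = 0  ⇒  r_C2 = 14/3 (r>0 drops 1)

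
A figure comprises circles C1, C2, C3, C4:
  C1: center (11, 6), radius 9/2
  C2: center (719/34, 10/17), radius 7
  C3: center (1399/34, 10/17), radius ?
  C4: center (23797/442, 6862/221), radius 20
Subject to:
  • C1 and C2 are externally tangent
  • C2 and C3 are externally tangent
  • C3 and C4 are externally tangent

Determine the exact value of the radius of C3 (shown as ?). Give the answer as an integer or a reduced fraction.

1. [ext C2·C3]  r_C3² + 14r_C3 − 351 = 0  ⇒  r_C3 = 13 (r>0 drops 1)
2. [ext C3·C4]  r_C3² + 40r_C3 − 689 = 0  ⇒  r_C3 = 13 (r>0 drops 1)

13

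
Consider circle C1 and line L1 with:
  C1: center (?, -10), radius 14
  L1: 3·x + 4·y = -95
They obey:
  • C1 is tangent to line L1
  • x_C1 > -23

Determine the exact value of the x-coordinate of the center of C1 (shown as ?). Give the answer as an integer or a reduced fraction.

1. [C1‖L1]  x_C1² + (110/3)x_C1 − 625/3 = 0  ⇒  x_C1 = -125/3 or 5
2. given x_C1 > -23: keep 5

5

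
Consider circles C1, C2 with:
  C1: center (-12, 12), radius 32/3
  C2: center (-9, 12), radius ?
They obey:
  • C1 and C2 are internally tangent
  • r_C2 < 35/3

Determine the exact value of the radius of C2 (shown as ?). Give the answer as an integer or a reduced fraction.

1. [int C1,C2]  r_C2² − (64/3)r_C2 + 943/9 = 0  ⇒  r_C2 = 23/3 or 41/3
2. given r_C2 < 35/3: keep 23/3

23/3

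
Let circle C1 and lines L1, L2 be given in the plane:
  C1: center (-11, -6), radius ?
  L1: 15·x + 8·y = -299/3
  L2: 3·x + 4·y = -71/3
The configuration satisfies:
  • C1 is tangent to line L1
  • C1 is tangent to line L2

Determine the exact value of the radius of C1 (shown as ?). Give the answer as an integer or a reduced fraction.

1. [C1‖L1]  r_C1² − 400/9 = 0  ⇒  r_C1 = 20/3 (r>0 drops 1)
2. [C1‖L2]  r_C1² − 400/9 = 0  ⇒  r_C1 = 20/3 (r>0 drops 1)

20/3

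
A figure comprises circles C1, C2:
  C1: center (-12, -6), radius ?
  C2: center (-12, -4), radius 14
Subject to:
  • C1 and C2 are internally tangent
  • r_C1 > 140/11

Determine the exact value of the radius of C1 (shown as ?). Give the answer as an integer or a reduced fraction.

16

1. [int C1,C2]  r_C1² − 28r_C1 + 192 = 0  ⇒  r_C1 = 12 or 16
2. given r_C1 > 140/11: keep 16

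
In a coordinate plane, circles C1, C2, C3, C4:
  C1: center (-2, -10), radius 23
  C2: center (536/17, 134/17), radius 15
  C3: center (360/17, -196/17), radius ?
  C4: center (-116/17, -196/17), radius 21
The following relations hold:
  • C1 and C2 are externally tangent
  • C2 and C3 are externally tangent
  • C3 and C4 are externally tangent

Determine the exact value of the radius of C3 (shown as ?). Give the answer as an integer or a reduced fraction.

1. [ext C2·C3]  r_C3² + 30r_C3 − 259 = 0  ⇒  r_C3 = 7 (r>0 drops 1)
2. [ext C3·C4]  r_C3² + 42r_C3 − 343 = 0  ⇒  r_C3 = 7 (r>0 drops 1)

7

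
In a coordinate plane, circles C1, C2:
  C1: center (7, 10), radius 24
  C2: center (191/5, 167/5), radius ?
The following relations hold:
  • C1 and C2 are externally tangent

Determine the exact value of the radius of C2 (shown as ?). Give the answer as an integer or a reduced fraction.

1. [ext C1·C2]  r_C2² + 48r_C2 − 945 = 0  ⇒  r_C2 = 15 (r>0 drops 1)

15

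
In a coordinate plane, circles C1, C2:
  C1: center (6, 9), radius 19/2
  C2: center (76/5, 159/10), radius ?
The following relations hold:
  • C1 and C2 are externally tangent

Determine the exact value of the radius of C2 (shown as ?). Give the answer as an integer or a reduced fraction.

1. [ext C1·C2]  r_C2² + 19r_C2 − 42 = 0  ⇒  r_C2 = 2 (r>0 drops 1)

2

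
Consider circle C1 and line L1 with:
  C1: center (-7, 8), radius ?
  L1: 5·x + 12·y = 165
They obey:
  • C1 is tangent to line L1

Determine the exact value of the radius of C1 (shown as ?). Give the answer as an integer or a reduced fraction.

1. [C1‖L1]  r_C1² − 64 = 0  ⇒  r_C1 = 8 (r>0 drops 1)

8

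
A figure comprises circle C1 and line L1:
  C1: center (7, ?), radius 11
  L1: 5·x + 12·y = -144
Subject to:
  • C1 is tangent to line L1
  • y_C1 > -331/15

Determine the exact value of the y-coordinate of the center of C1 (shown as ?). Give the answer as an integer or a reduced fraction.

1. [C1‖L1]  y_C1² + (179/6)y_C1 + 161/2 = 0  ⇒  y_C1 = -161/6 or -3
2. given y_C1 > -331/15: keep -3

-3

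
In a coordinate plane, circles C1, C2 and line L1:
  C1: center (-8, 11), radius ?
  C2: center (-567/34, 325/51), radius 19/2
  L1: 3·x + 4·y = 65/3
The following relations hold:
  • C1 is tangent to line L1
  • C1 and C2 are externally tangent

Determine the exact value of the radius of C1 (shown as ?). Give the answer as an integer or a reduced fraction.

1/3

1. [C1‖L1]  r_C1² − 1/9 = 0  ⇒  r_C1 = 1/3 (r>0 drops 1)
2. [ext C1·C2]  r_C1² + 19r_C1 − 58/9 = 0  ⇒  r_C1 = 1/3 (r>0 drops 1)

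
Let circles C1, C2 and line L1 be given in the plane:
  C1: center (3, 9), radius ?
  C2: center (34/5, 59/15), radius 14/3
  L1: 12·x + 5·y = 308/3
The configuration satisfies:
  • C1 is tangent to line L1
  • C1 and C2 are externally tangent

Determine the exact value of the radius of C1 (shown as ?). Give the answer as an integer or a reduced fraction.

5/3

1. [C1‖L1]  r_C1² − 25/9 = 0  ⇒  r_C1 = 5/3 (r>0 drops 1)
2. [ext C1·C2]  r_C1² + (28/3)r_C1 − 55/3 = 0  ⇒  r_C1 = 5/3 (r>0 drops 1)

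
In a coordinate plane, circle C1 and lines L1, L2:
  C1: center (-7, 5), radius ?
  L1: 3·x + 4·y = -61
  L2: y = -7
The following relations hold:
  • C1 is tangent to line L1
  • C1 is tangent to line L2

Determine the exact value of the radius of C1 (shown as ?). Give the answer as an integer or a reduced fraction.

1. [C1‖L1]  r_C1² − 144 = 0  ⇒  r_C1 = 12 (r>0 drops 1)
2. [C1‖L2]  r_C1² − 144 = 0  ⇒  r_C1 = 12 (r>0 drops 1)

12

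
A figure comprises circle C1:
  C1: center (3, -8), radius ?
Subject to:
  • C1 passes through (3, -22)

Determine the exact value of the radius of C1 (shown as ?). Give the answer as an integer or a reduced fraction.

1. [C1∋P]  r_C1² − 196 = 0  ⇒  r_C1 = 14 (r>0 drops 1)

14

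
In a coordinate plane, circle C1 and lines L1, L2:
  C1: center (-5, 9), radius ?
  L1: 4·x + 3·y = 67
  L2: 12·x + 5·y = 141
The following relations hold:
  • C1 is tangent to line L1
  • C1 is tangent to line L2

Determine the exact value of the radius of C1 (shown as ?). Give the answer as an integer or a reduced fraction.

12

1. [C1‖L1]  r_C1² − 144 = 0  ⇒  r_C1 = 12 (r>0 drops 1)
2. [C1‖L2]  r_C1² − 144 = 0  ⇒  r_C1 = 12 (r>0 drops 1)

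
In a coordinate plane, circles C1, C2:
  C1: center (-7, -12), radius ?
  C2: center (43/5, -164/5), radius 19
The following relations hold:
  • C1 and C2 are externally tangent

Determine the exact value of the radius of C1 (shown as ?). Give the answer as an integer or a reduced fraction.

1. [ext C1·C2]  r_C1² + 38r_C1 − 315 = 0  ⇒  r_C1 = 7 (r>0 drops 1)

7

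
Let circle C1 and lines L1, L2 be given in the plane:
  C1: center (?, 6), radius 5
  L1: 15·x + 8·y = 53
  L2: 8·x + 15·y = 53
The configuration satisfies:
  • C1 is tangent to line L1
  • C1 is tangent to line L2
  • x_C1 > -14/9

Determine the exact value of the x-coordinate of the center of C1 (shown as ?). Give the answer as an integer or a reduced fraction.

1. [C1‖L1]  x_C1² − (2/3)x_C1 − 32 = 0  ⇒  x_C1 = -16/3 or 6
2. [C1‖L2]  x_C1² + (37/4)x_C1 − 183/2 = 0  ⇒  x_C1 = -61/4 or 6

6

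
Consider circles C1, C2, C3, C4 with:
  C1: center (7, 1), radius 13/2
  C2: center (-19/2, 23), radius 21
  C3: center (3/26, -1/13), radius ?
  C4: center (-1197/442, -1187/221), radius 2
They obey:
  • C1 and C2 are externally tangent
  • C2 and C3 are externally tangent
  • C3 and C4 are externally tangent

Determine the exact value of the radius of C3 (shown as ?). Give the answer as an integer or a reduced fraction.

4

1. [ext C2·C3]  r_C3² + 42r_C3 − 184 = 0  ⇒  r_C3 = 4 (r>0 drops 1)
2. [ext C3·C4]  r_C3² + 4r_C3 − 32 = 0  ⇒  r_C3 = 4 (r>0 drops 1)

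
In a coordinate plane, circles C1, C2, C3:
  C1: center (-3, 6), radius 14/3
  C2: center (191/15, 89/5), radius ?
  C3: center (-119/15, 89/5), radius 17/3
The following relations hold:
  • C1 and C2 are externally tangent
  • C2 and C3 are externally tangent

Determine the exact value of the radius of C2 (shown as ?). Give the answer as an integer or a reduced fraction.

15

1. [ext C1·C2]  r_C2² + (28/3)r_C2 − 365 = 0  ⇒  r_C2 = 15 (r>0 drops 1)
2. [ext C2·C3]  r_C2² + (34/3)r_C2 − 395 = 0  ⇒  r_C2 = 15 (r>0 drops 1)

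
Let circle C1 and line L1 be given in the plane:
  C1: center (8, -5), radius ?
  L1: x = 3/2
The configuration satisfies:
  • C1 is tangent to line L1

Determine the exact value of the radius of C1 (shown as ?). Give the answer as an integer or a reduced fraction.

13/2

1. [C1‖L1]  r_C1² − 169/4 = 0  ⇒  r_C1 = 13/2 (r>0 drops 1)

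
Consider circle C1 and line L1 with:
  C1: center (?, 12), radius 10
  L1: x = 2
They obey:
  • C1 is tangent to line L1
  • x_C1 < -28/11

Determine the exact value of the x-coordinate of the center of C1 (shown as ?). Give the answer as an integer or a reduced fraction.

-8

1. [C1‖L1]  x_C1² − 4x_C1 − 96 = 0  ⇒  x_C1 = -8 or 12
2. given x_C1 < -28/11: keep -8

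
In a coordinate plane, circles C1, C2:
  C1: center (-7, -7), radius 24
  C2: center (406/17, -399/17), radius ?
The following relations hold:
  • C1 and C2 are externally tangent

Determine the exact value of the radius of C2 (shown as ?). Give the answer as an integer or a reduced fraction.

11

1. [ext C1·C2]  r_C2² + 48r_C2 − 649 = 0  ⇒  r_C2 = 11 (r>0 drops 1)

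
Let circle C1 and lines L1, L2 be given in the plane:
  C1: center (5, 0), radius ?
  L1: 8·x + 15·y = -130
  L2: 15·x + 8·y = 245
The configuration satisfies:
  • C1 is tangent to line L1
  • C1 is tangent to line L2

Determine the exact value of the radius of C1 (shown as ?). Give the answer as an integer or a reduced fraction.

10

1. [C1‖L1]  r_C1² − 100 = 0  ⇒  r_C1 = 10 (r>0 drops 1)
2. [C1‖L2]  r_C1² − 100 = 0  ⇒  r_C1 = 10 (r>0 drops 1)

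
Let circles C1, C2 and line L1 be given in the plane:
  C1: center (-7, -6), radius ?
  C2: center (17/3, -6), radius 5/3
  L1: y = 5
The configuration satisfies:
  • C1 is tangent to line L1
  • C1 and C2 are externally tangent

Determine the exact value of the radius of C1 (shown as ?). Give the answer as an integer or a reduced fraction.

11

1. [C1‖L1]  r_C1² − 121 = 0  ⇒  r_C1 = 11 (r>0 drops 1)
2. [ext C1·C2]  r_C1² + (10/3)r_C1 − 473/3 = 0  ⇒  r_C1 = 11 (r>0 drops 1)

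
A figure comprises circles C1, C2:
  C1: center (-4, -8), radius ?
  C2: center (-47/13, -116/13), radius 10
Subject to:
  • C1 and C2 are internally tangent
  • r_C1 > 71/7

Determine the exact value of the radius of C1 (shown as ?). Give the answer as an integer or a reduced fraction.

1. [int C1,C2]  r_C1² − 20r_C1 + 99 = 0  ⇒  r_C1 = 9 or 11
2. given r_C1 > 71/7: keep 11

11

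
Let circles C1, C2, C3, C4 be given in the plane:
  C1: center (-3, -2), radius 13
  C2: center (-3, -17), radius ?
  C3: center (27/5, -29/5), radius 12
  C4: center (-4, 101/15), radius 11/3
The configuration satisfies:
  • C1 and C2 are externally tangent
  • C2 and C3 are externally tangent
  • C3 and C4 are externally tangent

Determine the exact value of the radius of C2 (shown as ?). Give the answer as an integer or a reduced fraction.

2

1. [ext C1·C2]  r_C2² + 26r_C2 − 56 = 0  ⇒  r_C2 = 2 (r>0 drops 1)
2. [ext C2·C3]  r_C2² + 24r_C2 − 52 = 0  ⇒  r_C2 = 2 (r>0 drops 1)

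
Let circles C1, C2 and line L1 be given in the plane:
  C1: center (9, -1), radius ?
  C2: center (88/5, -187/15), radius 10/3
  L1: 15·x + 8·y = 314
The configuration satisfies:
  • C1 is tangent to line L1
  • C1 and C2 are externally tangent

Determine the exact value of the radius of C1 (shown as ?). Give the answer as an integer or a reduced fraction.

1. [C1‖L1]  r_C1² − 121 = 0  ⇒  r_C1 = 11 (r>0 drops 1)
2. [ext C1·C2]  r_C1² + (20/3)r_C1 − 583/3 = 0  ⇒  r_C1 = 11 (r>0 drops 1)

11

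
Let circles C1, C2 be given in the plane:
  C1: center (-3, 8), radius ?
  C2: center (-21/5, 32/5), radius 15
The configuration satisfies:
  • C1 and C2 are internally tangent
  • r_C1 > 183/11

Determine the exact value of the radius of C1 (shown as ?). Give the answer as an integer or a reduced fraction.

1. [int C1,C2]  r_C1² − 30r_C1 + 221 = 0  ⇒  r_C1 = 13 or 17
2. given r_C1 > 183/11: keep 17

17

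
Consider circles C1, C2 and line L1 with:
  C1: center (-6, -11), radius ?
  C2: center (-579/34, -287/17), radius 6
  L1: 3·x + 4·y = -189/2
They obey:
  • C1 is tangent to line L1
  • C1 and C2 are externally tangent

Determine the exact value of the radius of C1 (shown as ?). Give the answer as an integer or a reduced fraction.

1. [C1‖L1]  r_C1² − 169/4 = 0  ⇒  r_C1 = 13/2 (r>0 drops 1)
2. [ext C1·C2]  r_C1² + 12r_C1 − 481/4 = 0  ⇒  r_C1 = 13/2 (r>0 drops 1)

13/2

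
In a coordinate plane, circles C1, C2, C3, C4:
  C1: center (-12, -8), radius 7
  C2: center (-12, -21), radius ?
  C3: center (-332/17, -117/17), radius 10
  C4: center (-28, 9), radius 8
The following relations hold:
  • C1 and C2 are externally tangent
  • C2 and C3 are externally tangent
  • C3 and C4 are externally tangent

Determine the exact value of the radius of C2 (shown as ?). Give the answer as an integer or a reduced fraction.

6

1. [ext C1·C2]  r_C2² + 14r_C2 − 120 = 0  ⇒  r_C2 = 6 (r>0 drops 1)
2. [ext C2·C3]  r_C2² + 20r_C2 − 156 = 0  ⇒  r_C2 = 6 (r>0 drops 1)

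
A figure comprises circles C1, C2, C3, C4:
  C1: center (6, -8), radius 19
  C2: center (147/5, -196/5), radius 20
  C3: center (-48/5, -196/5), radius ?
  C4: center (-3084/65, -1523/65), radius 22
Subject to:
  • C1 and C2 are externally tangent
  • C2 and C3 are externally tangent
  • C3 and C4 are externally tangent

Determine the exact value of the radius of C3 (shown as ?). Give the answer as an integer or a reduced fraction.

1. [ext C2·C3]  r_C3² + 40r_C3 − 1121 = 0  ⇒  r_C3 = 19 (r>0 drops 1)
2. [ext C3·C4]  r_C3² + 44r_C3 − 1197 = 0  ⇒  r_C3 = 19 (r>0 drops 1)

19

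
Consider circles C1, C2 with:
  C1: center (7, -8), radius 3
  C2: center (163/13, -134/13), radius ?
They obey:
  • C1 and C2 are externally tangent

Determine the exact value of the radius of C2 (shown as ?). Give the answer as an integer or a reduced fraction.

1. [ext C1·C2]  r_C2² + 6r_C2 − 27 = 0  ⇒  r_C2 = 3 (r>0 drops 1)

3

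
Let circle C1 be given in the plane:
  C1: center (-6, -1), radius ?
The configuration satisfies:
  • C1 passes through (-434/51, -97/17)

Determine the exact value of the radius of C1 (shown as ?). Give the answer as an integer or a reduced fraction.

1. [C1∋P]  r_C1² − 256/9 = 0  ⇒  r_C1 = 16/3 (r>0 drops 1)

16/3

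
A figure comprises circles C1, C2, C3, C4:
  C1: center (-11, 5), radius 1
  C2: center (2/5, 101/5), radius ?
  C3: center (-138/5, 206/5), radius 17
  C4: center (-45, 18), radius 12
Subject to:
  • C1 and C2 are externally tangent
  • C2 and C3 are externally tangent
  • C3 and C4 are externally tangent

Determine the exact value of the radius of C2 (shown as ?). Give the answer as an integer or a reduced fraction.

18

1. [ext C1·C2]  r_C2² + 2r_C2 − 360 = 0  ⇒  r_C2 = 18 (r>0 drops 1)
2. [ext C2·C3]  r_C2² + 34r_C2 − 936 = 0  ⇒  r_C2 = 18 (r>0 drops 1)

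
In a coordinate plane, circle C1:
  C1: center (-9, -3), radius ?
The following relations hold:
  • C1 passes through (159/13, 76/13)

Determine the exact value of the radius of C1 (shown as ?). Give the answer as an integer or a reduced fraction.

1. [C1∋P]  r_C1² − 529 = 0  ⇒  r_C1 = 23 (r>0 drops 1)

23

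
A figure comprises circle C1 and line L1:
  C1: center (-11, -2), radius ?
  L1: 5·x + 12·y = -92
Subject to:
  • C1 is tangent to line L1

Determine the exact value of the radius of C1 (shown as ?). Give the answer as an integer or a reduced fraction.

1. [C1‖L1]  r_C1² − 1 = 0  ⇒  r_C1 = 1 (r>0 drops 1)

1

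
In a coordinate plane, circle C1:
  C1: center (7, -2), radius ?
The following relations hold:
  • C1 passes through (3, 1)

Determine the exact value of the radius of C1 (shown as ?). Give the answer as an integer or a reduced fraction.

5

1. [C1∋P]  r_C1² − 25 = 0  ⇒  r_C1 = 5 (r>0 drops 1)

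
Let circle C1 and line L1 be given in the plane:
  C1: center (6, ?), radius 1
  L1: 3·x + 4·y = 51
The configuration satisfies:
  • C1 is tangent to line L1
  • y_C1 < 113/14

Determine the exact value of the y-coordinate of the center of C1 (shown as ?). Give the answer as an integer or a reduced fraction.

7

1. [C1‖L1]  y_C1² − (33/2)y_C1 + 133/2 = 0  ⇒  y_C1 = 7 or 19/2
2. given y_C1 < 113/14: keep 7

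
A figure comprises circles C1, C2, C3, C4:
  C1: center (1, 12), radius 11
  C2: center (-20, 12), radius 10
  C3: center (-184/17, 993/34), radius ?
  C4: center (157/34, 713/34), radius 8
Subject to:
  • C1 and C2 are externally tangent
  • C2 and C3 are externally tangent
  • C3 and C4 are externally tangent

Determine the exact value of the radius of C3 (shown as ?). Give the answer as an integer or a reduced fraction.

1. [ext C2·C3]  r_C3² + 20r_C3 − 1121/4 = 0  ⇒  r_C3 = 19/2 (r>0 drops 1)
2. [ext C3·C4]  r_C3² + 16r_C3 − 969/4 = 0  ⇒  r_C3 = 19/2 (r>0 drops 1)

19/2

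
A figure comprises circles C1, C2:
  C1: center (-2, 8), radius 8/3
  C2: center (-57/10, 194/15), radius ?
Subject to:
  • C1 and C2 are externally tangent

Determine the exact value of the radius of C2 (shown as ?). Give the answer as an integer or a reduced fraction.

7/2

1. [ext C1·C2]  r_C2² + (16/3)r_C2 − 371/12 = 0  ⇒  r_C2 = 7/2 (r>0 drops 1)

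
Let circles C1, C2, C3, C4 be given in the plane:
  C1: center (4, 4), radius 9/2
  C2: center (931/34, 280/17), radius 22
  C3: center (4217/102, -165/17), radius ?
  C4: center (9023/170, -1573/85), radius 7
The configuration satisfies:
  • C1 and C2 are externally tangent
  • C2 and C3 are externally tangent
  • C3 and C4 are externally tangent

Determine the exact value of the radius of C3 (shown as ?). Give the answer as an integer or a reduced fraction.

23/3

1. [ext C2·C3]  r_C3² + 44r_C3 − 3565/9 = 0  ⇒  r_C3 = 23/3 (r>0 drops 1)
2. [ext C3·C4]  r_C3² + 14r_C3 − 1495/9 = 0  ⇒  r_C3 = 23/3 (r>0 drops 1)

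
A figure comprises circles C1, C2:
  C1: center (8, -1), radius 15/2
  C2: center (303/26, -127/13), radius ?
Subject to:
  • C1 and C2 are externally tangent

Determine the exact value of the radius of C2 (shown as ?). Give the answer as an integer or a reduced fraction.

1. [ext C1·C2]  r_C2² + 15r_C2 − 34 = 0  ⇒  r_C2 = 2 (r>0 drops 1)

2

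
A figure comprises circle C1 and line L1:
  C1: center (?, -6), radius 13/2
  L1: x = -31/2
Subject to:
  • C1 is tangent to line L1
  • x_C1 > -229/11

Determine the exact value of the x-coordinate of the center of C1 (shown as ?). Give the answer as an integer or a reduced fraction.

1. [C1‖L1]  x_C1² + 31x_C1 + 198 = 0  ⇒  x_C1 = -22 or -9
2. given x_C1 > -229/11: keep -9

-9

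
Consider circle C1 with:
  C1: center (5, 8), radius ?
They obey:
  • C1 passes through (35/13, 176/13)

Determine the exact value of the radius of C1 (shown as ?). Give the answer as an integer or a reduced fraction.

1. [C1∋P]  r_C1² − 36 = 0  ⇒  r_C1 = 6 (r>0 drops 1)

6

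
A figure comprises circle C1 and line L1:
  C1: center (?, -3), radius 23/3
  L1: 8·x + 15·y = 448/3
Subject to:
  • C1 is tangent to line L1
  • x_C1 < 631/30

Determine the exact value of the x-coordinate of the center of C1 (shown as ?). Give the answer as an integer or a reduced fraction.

8

1. [C1‖L1]  x_C1² − (583/12)x_C1 + 974/3 = 0  ⇒  x_C1 = 8 or 487/12
2. given x_C1 < 631/30: keep 8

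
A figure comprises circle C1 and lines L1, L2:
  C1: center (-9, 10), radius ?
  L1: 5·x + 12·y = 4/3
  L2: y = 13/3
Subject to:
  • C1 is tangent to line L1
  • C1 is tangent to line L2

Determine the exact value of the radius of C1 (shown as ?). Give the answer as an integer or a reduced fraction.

1. [C1‖L1]  r_C1² − 289/9 = 0  ⇒  r_C1 = 17/3 (r>0 drops 1)
2. [C1‖L2]  r_C1² − 289/9 = 0  ⇒  r_C1 = 17/3 (r>0 drops 1)

17/3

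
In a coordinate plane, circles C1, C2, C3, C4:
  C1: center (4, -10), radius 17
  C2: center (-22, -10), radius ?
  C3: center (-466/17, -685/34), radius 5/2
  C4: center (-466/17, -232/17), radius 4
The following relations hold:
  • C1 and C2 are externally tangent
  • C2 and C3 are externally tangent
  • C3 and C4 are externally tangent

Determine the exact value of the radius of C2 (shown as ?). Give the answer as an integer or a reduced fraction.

1. [ext C1·C2]  r_C2² + 34r_C2 − 387 = 0  ⇒  r_C2 = 9 (r>0 drops 1)
2. [ext C2·C3]  r_C2² + 5r_C2 − 126 = 0  ⇒  r_C2 = 9 (r>0 drops 1)

9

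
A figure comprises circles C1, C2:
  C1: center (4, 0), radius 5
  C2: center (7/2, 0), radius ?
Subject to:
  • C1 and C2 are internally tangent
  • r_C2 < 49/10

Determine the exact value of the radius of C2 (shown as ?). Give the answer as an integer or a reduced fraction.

9/2

1. [int C1,C2]  r_C2² − 10r_C2 + 99/4 = 0  ⇒  r_C2 = 9/2 or 11/2
2. given r_C2 < 49/10: keep 9/2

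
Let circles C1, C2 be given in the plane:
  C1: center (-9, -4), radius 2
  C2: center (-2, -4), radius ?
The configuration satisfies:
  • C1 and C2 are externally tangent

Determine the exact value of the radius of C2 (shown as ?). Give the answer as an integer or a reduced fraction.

1. [ext C1·C2]  r_C2² + 4r_C2 − 45 = 0  ⇒  r_C2 = 5 (r>0 drops 1)

5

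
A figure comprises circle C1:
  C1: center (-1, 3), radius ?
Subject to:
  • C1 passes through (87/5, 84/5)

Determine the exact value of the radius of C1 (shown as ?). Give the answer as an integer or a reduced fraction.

23

1. [C1∋P]  r_C1² − 529 = 0  ⇒  r_C1 = 23 (r>0 drops 1)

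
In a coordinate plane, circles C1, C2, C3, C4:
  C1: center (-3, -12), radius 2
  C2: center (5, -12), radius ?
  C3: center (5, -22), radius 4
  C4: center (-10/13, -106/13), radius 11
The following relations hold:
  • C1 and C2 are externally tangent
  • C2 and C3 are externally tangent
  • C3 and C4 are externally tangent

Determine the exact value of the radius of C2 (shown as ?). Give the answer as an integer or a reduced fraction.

6

1. [ext C1·C2]  r_C2² + 4r_C2 − 60 = 0  ⇒  r_C2 = 6 (r>0 drops 1)
2. [ext C2·C3]  r_C2² + 8r_C2 − 84 = 0  ⇒  r_C2 = 6 (r>0 drops 1)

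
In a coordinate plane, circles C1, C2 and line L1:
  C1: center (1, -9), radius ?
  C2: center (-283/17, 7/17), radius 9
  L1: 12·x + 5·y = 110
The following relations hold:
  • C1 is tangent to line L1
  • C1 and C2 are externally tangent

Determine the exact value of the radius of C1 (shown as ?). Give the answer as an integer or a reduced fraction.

11

1. [C1‖L1]  r_C1² − 121 = 0  ⇒  r_C1 = 11 (r>0 drops 1)
2. [ext C1·C2]  r_C1² + 18r_C1 − 319 = 0  ⇒  r_C1 = 11 (r>0 drops 1)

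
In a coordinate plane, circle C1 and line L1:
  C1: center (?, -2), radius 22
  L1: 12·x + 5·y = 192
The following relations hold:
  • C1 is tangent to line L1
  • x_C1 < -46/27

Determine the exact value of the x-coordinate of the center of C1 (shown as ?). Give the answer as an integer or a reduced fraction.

-7

1. [C1‖L1]  x_C1² − (101/3)x_C1 − 854/3 = 0  ⇒  x_C1 = -7 or 122/3
2. given x_C1 < -46/27: keep -7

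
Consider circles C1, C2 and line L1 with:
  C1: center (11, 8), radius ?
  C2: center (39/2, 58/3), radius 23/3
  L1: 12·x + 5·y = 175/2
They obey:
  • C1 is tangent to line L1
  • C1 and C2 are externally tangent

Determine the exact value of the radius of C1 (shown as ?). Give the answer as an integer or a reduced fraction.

13/2

1. [C1‖L1]  r_C1² − 169/4 = 0  ⇒  r_C1 = 13/2 (r>0 drops 1)
2. [ext C1·C2]  r_C1² + (46/3)r_C1 − 1703/12 = 0  ⇒  r_C1 = 13/2 (r>0 drops 1)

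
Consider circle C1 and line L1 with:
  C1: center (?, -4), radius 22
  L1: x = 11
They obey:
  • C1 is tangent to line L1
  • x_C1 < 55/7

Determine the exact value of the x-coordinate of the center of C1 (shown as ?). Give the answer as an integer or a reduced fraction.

1. [C1‖L1]  x_C1² − 22x_C1 − 363 = 0  ⇒  x_C1 = -11 or 33
2. given x_C1 < 55/7: keep -11

-11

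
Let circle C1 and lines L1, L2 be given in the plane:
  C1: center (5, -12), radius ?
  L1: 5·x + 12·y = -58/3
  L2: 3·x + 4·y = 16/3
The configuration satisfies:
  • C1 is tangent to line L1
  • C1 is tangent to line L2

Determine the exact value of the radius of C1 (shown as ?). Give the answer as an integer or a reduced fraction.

1. [C1‖L1]  r_C1² − 529/9 = 0  ⇒  r_C1 = 23/3 (r>0 drops 1)
2. [C1‖L2]  r_C1² − 529/9 = 0  ⇒  r_C1 = 23/3 (r>0 drops 1)

23/3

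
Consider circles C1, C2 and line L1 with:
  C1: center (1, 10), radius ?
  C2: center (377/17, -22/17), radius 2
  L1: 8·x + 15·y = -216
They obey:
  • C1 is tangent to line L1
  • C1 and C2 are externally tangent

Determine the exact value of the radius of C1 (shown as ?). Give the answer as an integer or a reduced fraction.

1. [C1‖L1]  r_C1² − 484 = 0  ⇒  r_C1 = 22 (r>0 drops 1)
2. [ext C1·C2]  r_C1² + 4r_C1 − 572 = 0  ⇒  r_C1 = 22 (r>0 drops 1)

22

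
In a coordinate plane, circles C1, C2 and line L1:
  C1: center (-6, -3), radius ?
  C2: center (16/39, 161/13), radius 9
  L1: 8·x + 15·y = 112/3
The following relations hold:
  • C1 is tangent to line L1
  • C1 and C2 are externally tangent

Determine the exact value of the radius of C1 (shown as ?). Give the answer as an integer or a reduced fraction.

23/3

1. [C1‖L1]  r_C1² − 529/9 = 0  ⇒  r_C1 = 23/3 (r>0 drops 1)
2. [ext C1·C2]  r_C1² + 18r_C1 − 1771/9 = 0  ⇒  r_C1 = 23/3 (r>0 drops 1)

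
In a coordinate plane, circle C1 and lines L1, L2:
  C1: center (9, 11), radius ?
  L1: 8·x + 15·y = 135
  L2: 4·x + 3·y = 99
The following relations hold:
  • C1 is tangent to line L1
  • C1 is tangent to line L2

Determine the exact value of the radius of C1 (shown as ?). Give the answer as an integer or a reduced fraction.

1. [C1‖L1]  r_C1² − 36 = 0  ⇒  r_C1 = 6 (r>0 drops 1)
2. [C1‖L2]  r_C1² − 36 = 0  ⇒  r_C1 = 6 (r>0 drops 1)

6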